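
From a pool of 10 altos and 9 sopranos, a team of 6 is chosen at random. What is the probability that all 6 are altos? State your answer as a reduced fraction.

5/646

There are C(19,6) = 27132 possible selections.
Selections with all altos: C(10,6) = 210.
Probability = 210/27132 = 5/646.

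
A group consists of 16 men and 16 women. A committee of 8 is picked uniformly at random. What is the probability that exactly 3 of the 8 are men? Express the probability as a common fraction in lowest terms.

3136/13485

The sample space is all 8-subsets of the 32: C(32,8) = 10518300.
Selections with exactly 3 men: choose 3 of the 16 men and 5 of the 16 women, C(16,3)·C(16,5) = 560·4368 = 2446080.
Probability = 2446080/10518300 = 3136/13485.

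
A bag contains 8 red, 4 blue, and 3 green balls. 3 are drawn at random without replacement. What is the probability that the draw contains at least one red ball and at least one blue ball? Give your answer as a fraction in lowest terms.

There are C(15,3) = 455 possible draws.
By inclusion-exclusion on the complements, draws missing all red or all blue: C(7,3) + C(11,3) − C(3,3) = 35 + 165 − 1 = 199.
So draws with at least one of each: 455 − 199 = 256, probability 256/455.

256/455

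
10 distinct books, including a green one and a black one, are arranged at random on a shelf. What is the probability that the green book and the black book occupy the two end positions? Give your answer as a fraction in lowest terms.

1/45

There are 10! = 3628800 arrangements.
Place the green book and the black book at the ends in 2 ways, arrange the remaining 8 in 8! = 40320 ways: 2·40320 = 80640.
Probability = 80640/3628800 = 1/45.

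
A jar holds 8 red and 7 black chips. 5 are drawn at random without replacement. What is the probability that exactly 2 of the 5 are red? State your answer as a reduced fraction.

The sample space is all 5-subsets of the 15: C(15,5) = 3003.
Selections with exactly 2 red: choose 2 of the 8 red and 3 of the 7 black, C(8,2)·C(7,3) = 28·35 = 980.
Probability = 980/3003 = 140/429.

140/429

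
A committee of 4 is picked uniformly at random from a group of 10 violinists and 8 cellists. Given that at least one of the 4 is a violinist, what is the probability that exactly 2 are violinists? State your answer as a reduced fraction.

126/299

Work in counts. Selections with at least one violinist: C(18,4) − C(8,4) = 3060 − 70 = 2990.
Of those, selections where exactly 2 are violinists: C(10,2)·C(8,2) = 45·28 = 1260.
Conditional probability = 1260/2990 = 126/299.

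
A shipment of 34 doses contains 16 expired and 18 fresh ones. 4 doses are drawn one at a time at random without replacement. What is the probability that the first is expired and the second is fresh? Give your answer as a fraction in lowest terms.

48/187

Multiply the conditional probabilities at each draw: 16/34 · 18/33 = 288/1122 = 48/187.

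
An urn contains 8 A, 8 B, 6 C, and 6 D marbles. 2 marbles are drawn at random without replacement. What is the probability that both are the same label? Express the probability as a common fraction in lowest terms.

43/189

There are C(28,2) = 378 ways to draw 2 marbles.
All same label: C(8,2) + C(8,2) + C(6,2) + C(6,2) = 28 + 28 + 15 + 15 = 86.
Probability = 86/378 = 43/189.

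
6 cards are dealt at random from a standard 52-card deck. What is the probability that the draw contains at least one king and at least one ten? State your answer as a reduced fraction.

718637/5089630

There are C(52,6) = 20358520 possible draws.
By inclusion-exclusion on the complements, draws missing all kings or all tens: C(48,6) + C(48,6) − C(44,6) = 12271512 + 12271512 − 7059052 = 17483972.
So draws with at least one of each: 20358520 − 17483972 = 2874548, probability 2874548/20358520 = 718637/5089630.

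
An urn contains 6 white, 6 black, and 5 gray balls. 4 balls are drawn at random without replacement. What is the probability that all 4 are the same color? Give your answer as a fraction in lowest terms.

1/68

There are C(17,4) = 2380 ways to draw 4 balls.
All same color: C(6,4) + C(6,4) + C(5,4) = 15 + 15 + 5 = 35.
Probability = 35/2380 = 1/68.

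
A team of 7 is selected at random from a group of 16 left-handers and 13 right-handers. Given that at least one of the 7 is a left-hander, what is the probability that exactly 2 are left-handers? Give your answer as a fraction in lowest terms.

Work in counts. Selections with at least one left-hander: C(29,7) − C(13,7) = 1560780 − 1716 = 1559064.
Of those, selections where exactly 2 are left-handers: C(16,2)·C(13,5) = 120·1287 = 154440.
Conditional probability = 154440/1559064 = 495/4997.

495/4997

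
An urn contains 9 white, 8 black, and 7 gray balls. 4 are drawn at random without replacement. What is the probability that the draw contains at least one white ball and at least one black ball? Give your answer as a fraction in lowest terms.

There are C(24,4) = 10626 possible draws.
By inclusion-exclusion on the complements, draws missing all white or all black: C(15,4) + C(16,4) − C(7,4) = 1365 + 1820 − 35 = 3150.
So draws with at least one of each: 10626 − 3150 = 7476, probability 7476/10626 = 178/253.

178/253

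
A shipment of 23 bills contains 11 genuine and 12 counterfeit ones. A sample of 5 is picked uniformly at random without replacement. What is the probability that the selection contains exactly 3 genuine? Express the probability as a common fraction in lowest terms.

990/3059

Total number of selections: C(23,5) = 33649.
Selections with exactly 3 genuine: choose 3 of the 11 genuine and 2 of the 12 counterfeit, C(11,3)·C(12,2) = 165·66 = 10890.
Probability = 10890/33649 = 990/3059.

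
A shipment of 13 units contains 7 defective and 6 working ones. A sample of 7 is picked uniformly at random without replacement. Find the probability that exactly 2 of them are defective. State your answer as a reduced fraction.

21/286

Total number of selections: C(13,7) = 1716.
Selections with exactly 2 defective: choose 2 of the 7 defective and 5 of the 6 working, C(7,2)·C(6,5) = 21·6 = 126.
Probability = 126/1716 = 21/286.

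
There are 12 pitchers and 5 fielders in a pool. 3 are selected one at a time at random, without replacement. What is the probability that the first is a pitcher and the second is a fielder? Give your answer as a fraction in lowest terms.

15/68

Multiply the conditional probabilities at each draw: 12/17 · 5/16 = 60/272 = 15/68.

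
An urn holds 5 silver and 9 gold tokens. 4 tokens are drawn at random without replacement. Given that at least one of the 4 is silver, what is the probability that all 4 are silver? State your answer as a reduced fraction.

1/175

Work in counts. Selections with at least one silver: C(14,4) − C(9,4) = 1001 − 126 = 875.
Of those, selections where all 4 are silver: C(5,4) = 5.
Conditional probability = 5/875 = 1/175.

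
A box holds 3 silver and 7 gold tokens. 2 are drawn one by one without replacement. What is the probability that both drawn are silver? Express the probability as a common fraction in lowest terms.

Multiply the conditional probabilities at each draw: 3/10 · 2/9 = 6/90 = 1/15.

1/15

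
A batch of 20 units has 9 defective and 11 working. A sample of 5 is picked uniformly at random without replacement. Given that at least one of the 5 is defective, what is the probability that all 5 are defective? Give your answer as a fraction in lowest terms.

21/2507

Work in counts. Selections with at least one defective: C(20,5) − C(11,5) = 15504 − 462 = 15042.
Of those, selections where all 5 are defective: C(9,5) = 126.
Conditional probability = 126/15042 = 21/2507.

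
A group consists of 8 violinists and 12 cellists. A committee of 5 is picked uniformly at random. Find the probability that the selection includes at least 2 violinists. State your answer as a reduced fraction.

Total selections: C(20,5) = 15504.
Count the complement (fewer than 2 violinists): C(8,0)·C(12,5) + C(8,1)·C(12,4) = 792 + 3960 = 4752.
Probability = 1 − 4752/15504 = 10752/15504 = 224/323.

224/323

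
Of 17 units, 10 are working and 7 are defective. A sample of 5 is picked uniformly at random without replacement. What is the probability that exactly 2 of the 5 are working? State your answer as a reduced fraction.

The sample space is all 5-subsets of the 17: C(17,5) = 6188.
Selections with exactly 2 working: choose 2 of the 10 working and 3 of the 7 defective, C(10,2)·C(7,3) = 45·35 = 1575.
Probability = 1575/6188 = 225/884.

225/884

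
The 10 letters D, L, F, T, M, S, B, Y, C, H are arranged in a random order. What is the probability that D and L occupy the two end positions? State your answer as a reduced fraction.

There are 10! = 3628800 arrangements.
Place D and L at the ends in 2 ways, arrange the remaining 8 in 8! = 40320 ways: 2·40320 = 80640.
Probability = 80640/3628800 = 1/45.

1/45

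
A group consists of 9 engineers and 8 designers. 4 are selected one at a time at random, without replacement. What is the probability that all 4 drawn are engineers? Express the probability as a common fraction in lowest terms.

9/170

Multiply the conditional probabilities at each draw: 9/17 · 8/16 · 7/15 · 6/14 = 3024/57120 = 9/170.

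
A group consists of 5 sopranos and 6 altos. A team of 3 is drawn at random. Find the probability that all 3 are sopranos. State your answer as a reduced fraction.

2/33

There are C(11,3) = 165 possible selections.
Selections with all sopranos: C(5,3) = 10.
Probability = 10/165 = 2/33.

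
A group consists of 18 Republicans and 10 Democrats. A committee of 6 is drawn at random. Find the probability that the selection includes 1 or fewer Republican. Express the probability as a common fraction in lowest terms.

113/8970

Total selections: C(28,6) = 376740.
Favorable selections (1 or fewer Republican): C(18,0)·C(10,6) + C(18,1)·C(10,5) = 210 + 4536 = 4746.
Probability = 4746/376740 = 113/8970.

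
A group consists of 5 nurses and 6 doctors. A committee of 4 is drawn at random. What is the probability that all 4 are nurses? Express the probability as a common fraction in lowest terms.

1/66

There are C(11,4) = 330 possible selections.
Selections with all nurses: C(5,4) = 5.
Probability = 5/330 = 1/66.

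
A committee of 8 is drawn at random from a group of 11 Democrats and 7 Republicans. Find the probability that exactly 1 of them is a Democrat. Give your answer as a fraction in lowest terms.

1/3978

Total number of selections: C(18,8) = 43758.
Selections with exactly 1 Democrat: choose 1 of the 11 Democrats and 7 of the 7 Republicans, C(11,1)·C(7,7) = 11·1 = 11.
Probability = 11/43758 = 1/3978.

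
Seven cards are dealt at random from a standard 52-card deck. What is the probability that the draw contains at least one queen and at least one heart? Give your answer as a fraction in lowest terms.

There are C(52,7) = 133784560 possible draws.
By inclusion-exclusion on the complements, draws missing all queens or all hearts: C(48,7) + C(39,7) − C(36,7) = 73629072 + 15380937 − 8347680 = 80662329.
So draws with at least one of each: 133784560 − 80662329 = 53122231, probability 53122231/133784560.

53122231/133784560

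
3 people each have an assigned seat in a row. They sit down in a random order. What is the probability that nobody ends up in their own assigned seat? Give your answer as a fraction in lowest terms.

There are 3! = 6 seatings.
By inclusion-exclusion, seatings with no fixed points: C(3,0)·3! − C(3,1)·2! + C(3,2)·1! − C(3,3)·0! = 2.
Probability = 2/6 = 1/3.

1/3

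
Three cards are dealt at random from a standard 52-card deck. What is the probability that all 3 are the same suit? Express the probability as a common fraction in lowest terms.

22/425

There are C(52,3) = 22100 possible 3-card hands.
Hands of one suit: 4 suits × C(13,3) = 4·286 = 1144.
Probability = 1144/22100 = 22/425.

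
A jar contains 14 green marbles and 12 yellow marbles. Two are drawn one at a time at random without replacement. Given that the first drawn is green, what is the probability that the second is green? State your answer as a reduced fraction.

After removing one green, 25 remain: 13 green and 12 yellow.
So the probability the next is green is 13/25.

13/25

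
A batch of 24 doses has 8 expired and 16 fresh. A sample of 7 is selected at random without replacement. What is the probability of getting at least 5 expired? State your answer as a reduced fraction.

13/627

Total selections: C(24,7) = 346104.
Favorable selections (at least 5 expired): C(8,5)·C(16,2) + C(8,6)·C(16,1) + C(8,7)·C(16,0) = 6720 + 448 + 8 = 7176.
Probability = 7176/346104 = 13/627.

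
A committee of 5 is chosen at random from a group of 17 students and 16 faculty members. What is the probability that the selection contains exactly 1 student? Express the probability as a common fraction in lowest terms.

There are C(33,5) = 237336 ways to choose 5 from 33.
Selections with exactly 1 student: choose 1 of the 17 students and 4 of the 16 faculty members, C(17,1)·C(16,4) = 17·1820 = 30940.
Probability = 30940/237336 = 7735/59334.

7735/59334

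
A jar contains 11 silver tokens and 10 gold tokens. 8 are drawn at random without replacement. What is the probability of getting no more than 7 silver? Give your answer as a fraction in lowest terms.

There are C(21,8) = 203490 ways to choose the 8.
The complement is exactly 8 silver: C(11,8)·C(10,0) = 165.
Probability = 1 − 165/203490 = 203325/203490 = 13555/13566.

13555/13566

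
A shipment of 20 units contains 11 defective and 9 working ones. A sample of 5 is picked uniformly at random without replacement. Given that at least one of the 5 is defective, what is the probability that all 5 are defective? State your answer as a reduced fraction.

7/233

Work in counts. Selections with at least one defective: C(20,5) − C(9,5) = 15504 − 126 = 15378.
Of those, selections where all 5 are defective: C(11,5) = 462.
Conditional probability = 462/15378 = 7/233.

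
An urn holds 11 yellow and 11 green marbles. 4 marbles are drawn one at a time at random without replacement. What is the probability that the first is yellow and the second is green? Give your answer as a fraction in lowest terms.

Multiply the conditional probabilities at each draw: 11/22 · 11/21 = 121/462 = 11/42.

11/42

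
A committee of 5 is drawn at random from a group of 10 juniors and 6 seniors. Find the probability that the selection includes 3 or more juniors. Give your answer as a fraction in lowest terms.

69/91

There are C(16,5) = 4368 ways to choose the 5.
Favorable selections (3 or more juniors): C(10,3)·C(6,2) + C(10,4)·C(6,1) + C(10,5)·C(6,0) = 1800 + 1260 + 252 = 3312.
Probability = 3312/4368 = 69/91.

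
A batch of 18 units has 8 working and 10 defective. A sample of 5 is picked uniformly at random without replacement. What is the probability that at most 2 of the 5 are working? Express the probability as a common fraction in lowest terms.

There are C(18,5) = 8568 ways to choose the 5.
Favorable selections (at most 2 working): C(8,0)·C(10,5) + C(8,1)·C(10,4) + C(8,2)·C(10,3) = 252 + 1680 + 3360 = 5292.
Probability = 5292/8568 = 21/34.

21/34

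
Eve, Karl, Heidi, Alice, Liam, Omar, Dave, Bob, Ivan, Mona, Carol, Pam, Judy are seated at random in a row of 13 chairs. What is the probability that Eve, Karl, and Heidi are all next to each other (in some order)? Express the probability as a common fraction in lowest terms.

1/26

There are 13! = 6227020800 arrangements.
Treat the three as one block: 11! placements × 3! orders within the block = 39916800·6 = 239500800.
Probability = 239500800/6227020800 = 1/26.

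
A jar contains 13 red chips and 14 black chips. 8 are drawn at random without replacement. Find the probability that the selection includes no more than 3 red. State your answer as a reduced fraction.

239/621

Total selections: C(27,8) = 2220075.
Favorable selections (no more than 3 red): C(13,0)·C(14,8) + C(13,1)·C(14,7) + C(13,2)·C(14,6) + C(13,3)·C(14,5) = 3003 + 44616 + 234234 + 572572 = 854425.
Probability = 854425/2220075 = 239/621.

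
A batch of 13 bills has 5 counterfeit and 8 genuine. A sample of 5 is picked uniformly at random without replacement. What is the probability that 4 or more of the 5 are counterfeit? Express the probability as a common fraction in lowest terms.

Total selections: C(13,5) = 1287.
Favorable selections (4 or more counterfeit): C(5,4)·C(8,1) + C(5,5)·C(8,0) = 40 + 1 = 41.
Probability = 41/1287.

41/1287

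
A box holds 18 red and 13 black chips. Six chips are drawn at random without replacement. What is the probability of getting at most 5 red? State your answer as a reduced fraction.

2629/2697

Total selections: C(31,6) = 736281.
The complement is exactly 6 red: C(18,6)·C(13,0) = 18564.
Probability = 1 − 18564/736281 = 717717/736281 = 2629/2697.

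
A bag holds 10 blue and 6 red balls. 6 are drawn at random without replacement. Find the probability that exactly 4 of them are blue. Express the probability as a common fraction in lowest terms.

Total number of selections: C(16,6) = 8008.
Selections with exactly 4 blue: choose 4 of the 10 blue and 2 of the 6 red, C(10,4)·C(6,2) = 210·15 = 3150.
Probability = 3150/8008 = 225/572.

225/572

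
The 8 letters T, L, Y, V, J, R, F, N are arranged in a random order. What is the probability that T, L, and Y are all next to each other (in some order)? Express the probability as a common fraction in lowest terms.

There are 8! = 40320 arrangements.
Treat the three as one block: 6! placements × 3! orders within the block = 720·6 = 4320.
Probability = 4320/40320 = 3/28.

3/28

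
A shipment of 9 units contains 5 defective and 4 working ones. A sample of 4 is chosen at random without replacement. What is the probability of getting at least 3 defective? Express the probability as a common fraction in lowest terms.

Total selections: C(9,4) = 126.
Favorable selections (at least 3 defective): C(5,3)·C(4,1) + C(5,4)·C(4,0) = 40 + 5 = 45.
Probability = 45/126 = 5/14.

5/14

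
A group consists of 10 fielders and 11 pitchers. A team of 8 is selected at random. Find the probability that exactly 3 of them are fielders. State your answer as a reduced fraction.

88/323

There are C(21,8) = 203490 ways to choose 8 from 21.
Selections with exactly 3 fielders: choose 3 of the 10 fielders and 5 of the 11 pitchers, C(10,3)·C(11,5) = 120·462 = 55440.
Probability = 55440/203490 = 88/323.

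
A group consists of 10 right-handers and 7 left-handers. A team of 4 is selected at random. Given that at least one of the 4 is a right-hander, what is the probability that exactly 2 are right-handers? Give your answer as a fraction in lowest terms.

27/67

Work in counts. Selections with at least one right-hander: C(17,4) − C(7,4) = 2380 − 35 = 2345.
Of those, selections where exactly 2 are right-handers: C(10,2)·C(7,2) = 45·21 = 945.
Conditional probability = 945/2345 = 27/67.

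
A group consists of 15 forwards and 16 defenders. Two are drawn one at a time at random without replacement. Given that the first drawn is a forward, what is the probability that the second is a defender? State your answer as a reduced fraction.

8/15

After removing one forward, 30 remain: 14 forwards and 16 defenders.
So the probability the next is a defender is 16/30 = 8/15.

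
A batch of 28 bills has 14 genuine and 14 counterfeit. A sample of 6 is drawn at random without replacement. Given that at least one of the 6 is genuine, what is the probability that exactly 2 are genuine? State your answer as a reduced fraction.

1001/4107

Work in counts. Selections with at least one genuine: C(28,6) − C(14,6) = 376740 − 3003 = 373737.
Of those, selections where exactly 2 are genuine: C(14,2)·C(14,4) = 91·1001 = 91091.
Conditional probability = 91091/373737 = 1001/4107.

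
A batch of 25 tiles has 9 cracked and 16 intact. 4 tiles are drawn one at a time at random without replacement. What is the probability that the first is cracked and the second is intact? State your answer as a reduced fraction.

Multiply the conditional probabilities at each draw: 9/25 · 16/24 = 144/600 = 6/25.

6/25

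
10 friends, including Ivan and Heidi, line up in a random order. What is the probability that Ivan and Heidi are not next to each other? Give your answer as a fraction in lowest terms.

4/5

There are 10! = 3628800 arrangements.
Arrangements with Ivan and Heidi adjacent: 2·9! = 725760.
So not adjacent: 3628800 − 725760 = 2903040, probability 2903040/3628800 = 4/5.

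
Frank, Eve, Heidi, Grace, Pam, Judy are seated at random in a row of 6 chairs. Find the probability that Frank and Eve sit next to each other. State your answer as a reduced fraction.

1/3

There are 6! = 720 arrangements.
Treat Frank and Eve as a block: 5! arrangements of the blocks × 2 orders within the block = 2·120 = 240.
Probability = 240/720 = 1/3.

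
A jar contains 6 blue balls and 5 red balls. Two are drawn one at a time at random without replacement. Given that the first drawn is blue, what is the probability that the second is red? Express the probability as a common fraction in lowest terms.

1/2

After removing one blue, 10 remain: 5 blue and 5 red.
So the probability the next is red is 5/10 = 1/2.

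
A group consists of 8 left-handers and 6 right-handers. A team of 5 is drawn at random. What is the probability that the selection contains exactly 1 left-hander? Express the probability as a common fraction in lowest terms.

60/1001

The sample space is all 5-subsets of the 14: C(14,5) = 2002.
Selections with exactly 1 left-hander: choose 1 of the 8 left-handers and 4 of the 6 right-handers, C(8,1)·C(6,4) = 8·15 = 120.
Probability = 120/2002 = 60/1001.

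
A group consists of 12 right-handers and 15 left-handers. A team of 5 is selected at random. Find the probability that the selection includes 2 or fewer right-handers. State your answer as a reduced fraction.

1267/2070

There are C(27,5) = 80730 ways to choose the 5.
Favorable selections (2 or fewer right-handers): C(12,0)·C(15,5) + C(12,1)·C(15,4) + C(12,2)·C(15,3) = 3003 + 16380 + 30030 = 49413.
Probability = 49413/80730 = 1267/2070.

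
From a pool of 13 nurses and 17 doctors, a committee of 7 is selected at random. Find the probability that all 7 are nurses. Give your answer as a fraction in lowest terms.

11/13050

There are C(30,7) = 2035800 possible selections.
Selections with all nurses: C(13,7) = 1716.
Probability = 1716/2035800 = 11/13050.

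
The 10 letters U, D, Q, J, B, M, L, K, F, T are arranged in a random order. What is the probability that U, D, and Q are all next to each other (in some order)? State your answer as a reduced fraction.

1/15

There are 10! = 3628800 arrangements.
Treat the three as one block: 8! placements × 3! orders within the block = 40320·6 = 241920.
Probability = 241920/3628800 = 1/15.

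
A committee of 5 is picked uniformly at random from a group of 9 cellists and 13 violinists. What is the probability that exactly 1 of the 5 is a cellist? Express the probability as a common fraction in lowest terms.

Total number of selections: C(22,5) = 26334.
Selections with exactly 1 cellist: choose 1 of the 9 cellists and 4 of the 13 violinists, C(9,1)·C(13,4) = 9·715 = 6435.
Probability = 6435/26334 = 65/266.

65/266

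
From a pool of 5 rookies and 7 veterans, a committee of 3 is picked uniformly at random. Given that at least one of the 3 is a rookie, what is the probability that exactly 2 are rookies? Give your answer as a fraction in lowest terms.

Work in counts. Selections with at least one rookie: C(12,3) − C(7,3) = 220 − 35 = 185.
Of those, selections where exactly 2 are rookies: C(5,2)·C(7,1) = 10·7 = 70.
Conditional probability = 70/185 = 14/37.

14/37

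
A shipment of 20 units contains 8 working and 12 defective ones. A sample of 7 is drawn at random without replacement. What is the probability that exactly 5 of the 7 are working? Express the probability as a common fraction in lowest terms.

77/1615

Total number of selections: C(20,7) = 77520.
Selections with exactly 5 working: choose 5 of the 8 working and 2 of the 12 defective, C(8,5)·C(12,2) = 56·66 = 3696.
Probability = 3696/77520 = 77/1615.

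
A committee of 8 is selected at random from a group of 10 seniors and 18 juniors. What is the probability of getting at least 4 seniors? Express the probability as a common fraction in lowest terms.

There are C(28,8) = 3108105 ways to choose the 8.
Count the complement (fewer than 4 seniors): C(10,0)·C(18,8) + C(10,1)·C(18,7) + C(10,2)·C(18,6) + C(10,3)·C(18,5) = 43758 + 318240 + 835380 + 1028160 = 2225538.
Probability = 1 − 2225538/3108105 = 882567/3108105 = 14009/49335.

14009/49335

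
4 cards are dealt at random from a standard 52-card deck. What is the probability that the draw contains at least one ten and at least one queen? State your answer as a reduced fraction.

There are C(52,4) = 270725 possible draws.
By inclusion-exclusion on the complements, draws missing all tens or all queens: C(48,4) + C(48,4) − C(44,4) = 194580 + 194580 − 135751 = 253409.
So draws with at least one of each: 270725 − 253409 = 17316, probability 17316/270725 = 1332/20825.

1332/20825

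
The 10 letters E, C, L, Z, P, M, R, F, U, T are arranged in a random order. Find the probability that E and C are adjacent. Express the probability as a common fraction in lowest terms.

1/5

There are 10! = 3628800 arrangements.
Treat E and C as a block: 9! arrangements of the blocks × 2 orders within the block = 2·362880 = 725760.
Probability = 725760/3628800 = 1/5.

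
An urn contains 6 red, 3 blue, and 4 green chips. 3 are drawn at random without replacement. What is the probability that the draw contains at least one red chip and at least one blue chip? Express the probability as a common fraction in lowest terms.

There are C(13,3) = 286 possible draws.
By inclusion-exclusion on the complements, draws missing all red or all blue: C(7,3) + C(10,3) − C(4,3) = 35 + 120 − 4 = 151.
So draws with at least one of each: 286 − 151 = 135, probability 135/286.

135/286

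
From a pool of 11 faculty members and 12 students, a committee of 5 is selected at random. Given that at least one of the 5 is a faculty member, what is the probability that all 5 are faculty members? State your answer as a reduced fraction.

Work in counts. Selections with at least one faculty member: C(23,5) − C(12,5) = 33649 − 792 = 32857.
Of those, selections where all 5 are faculty members: C(11,5) = 462.
Conditional probability = 462/32857 = 42/2987.

42/2987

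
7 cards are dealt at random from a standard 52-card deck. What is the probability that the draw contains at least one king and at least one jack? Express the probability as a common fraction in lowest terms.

There are C(52,7) = 133784560 possible draws.
By inclusion-exclusion on the complements, draws missing all kings or all jacks: C(48,7) + C(48,7) − C(44,7) = 73629072 + 73629072 − 38320568 = 108937576.
So draws with at least one of each: 133784560 − 108937576 = 24846984, probability 24846984/133784560 = 3105873/16723070.

3105873/16723070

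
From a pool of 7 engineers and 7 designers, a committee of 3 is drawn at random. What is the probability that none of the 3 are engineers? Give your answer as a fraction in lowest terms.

There are C(14,3) = 364 possible selections.
Selections with no engineers (all designers): C(7,3) = 35.
Probability = 35/364 = 5/52.

5/52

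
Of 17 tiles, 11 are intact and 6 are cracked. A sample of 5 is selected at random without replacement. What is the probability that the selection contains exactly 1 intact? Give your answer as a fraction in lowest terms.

165/6188

The sample space is all 5-subsets of the 17: C(17,5) = 6188.
Selections with exactly 1 intact: choose 1 of the 11 intact and 4 of the 6 cracked, C(11,1)·C(6,4) = 11·15 = 165.
Probability = 165/6188.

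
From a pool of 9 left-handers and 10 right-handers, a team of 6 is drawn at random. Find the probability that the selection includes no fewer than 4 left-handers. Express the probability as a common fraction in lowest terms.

Total selections: C(19,6) = 27132.
Favorable selections (no fewer than 4 left-handers): C(9,4)·C(10,2) + C(9,5)·C(10,1) + C(9,6)·C(10,0) = 5670 + 1260 + 84 = 7014.
Probability = 7014/27132 = 167/646.

167/646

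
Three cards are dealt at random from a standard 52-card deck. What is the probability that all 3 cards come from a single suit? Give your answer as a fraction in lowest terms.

22/425

There are C(52,3) = 22100 possible 3-card hands.
Hands of one suit: 4 suits × C(13,3) = 4·286 = 1144.
Probability = 1144/22100 = 22/425.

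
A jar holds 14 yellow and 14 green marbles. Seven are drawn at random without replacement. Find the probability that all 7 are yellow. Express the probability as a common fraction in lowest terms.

1/345

There are C(28,7) = 1184040 possible selections.
Selections with all yellow: C(14,7) = 3432.
Probability = 3432/1184040 = 1/345.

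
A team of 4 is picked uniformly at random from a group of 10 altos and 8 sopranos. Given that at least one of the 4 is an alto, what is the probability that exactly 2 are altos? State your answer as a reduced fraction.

Work in counts. Selections with at least one alto: C(18,4) − C(8,4) = 3060 − 70 = 2990.
Of those, selections where exactly 2 are altos: C(10,2)·C(8,2) = 45·28 = 1260.
Conditional probability = 1260/2990 = 126/299.

126/299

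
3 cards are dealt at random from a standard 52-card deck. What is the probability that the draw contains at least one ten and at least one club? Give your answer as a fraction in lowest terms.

There are C(52,3) = 22100 possible draws.
By inclusion-exclusion on the complements, draws missing all tens or all clubs: C(48,3) + C(39,3) − C(36,3) = 17296 + 9139 − 7140 = 19295.
So draws with at least one of each: 22100 − 19295 = 2805, probability 2805/22100 = 33/260.

33/260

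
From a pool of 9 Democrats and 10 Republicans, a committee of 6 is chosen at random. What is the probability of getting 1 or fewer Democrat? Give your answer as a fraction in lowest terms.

There are C(19,6) = 27132 ways to choose the 6.
Favorable selections (1 or fewer Democrat): C(9,0)·C(10,6) + C(9,1)·C(10,5) = 210 + 2268 = 2478.
Probability = 2478/27132 = 59/646.

59/646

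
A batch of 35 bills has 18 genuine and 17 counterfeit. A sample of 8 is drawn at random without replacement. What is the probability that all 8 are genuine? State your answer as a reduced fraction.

117/62930

There are C(35,8) = 23535820 possible selections.
Selections with all genuine: C(18,8) = 43758.
Probability = 43758/23535820 = 117/62930.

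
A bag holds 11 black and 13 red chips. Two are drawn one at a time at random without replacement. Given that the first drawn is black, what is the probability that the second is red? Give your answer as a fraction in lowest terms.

After removing one black, 23 remain: 10 black and 13 red.
So the probability the next is red is 13/23.

13/23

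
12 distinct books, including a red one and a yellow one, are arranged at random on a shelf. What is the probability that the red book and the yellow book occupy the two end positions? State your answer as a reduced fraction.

1/66

There are 12! = 479001600 arrangements.
Place the red book and the yellow book at the ends in 2 ways, arrange the remaining 10 in 10! = 3628800 ways: 2·3628800 = 7257600.
Probability = 7257600/479001600 = 1/66.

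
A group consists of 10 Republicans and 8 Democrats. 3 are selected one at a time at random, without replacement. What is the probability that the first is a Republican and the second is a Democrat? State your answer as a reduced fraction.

40/153

Multiply the conditional probabilities at each draw: 10/18 · 8/17 = 80/306 = 40/153.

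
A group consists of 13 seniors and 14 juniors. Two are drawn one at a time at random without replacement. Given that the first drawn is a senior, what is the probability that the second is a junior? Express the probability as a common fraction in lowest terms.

After removing one senior, 26 remain: 12 seniors and 14 juniors.
So the probability the next is a junior is 14/26 = 7/13.

7/13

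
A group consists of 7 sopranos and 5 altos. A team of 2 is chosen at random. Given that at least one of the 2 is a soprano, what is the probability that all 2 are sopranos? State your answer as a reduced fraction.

3/8

Work in counts. Selections with at least one soprano: C(12,2) − C(5,2) = 66 − 10 = 56.
Of those, selections where all 2 are sopranos: C(7,2) = 21.
Conditional probability = 21/56 = 3/8.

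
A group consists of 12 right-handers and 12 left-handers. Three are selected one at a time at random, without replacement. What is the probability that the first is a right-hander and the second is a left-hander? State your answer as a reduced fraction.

Multiply the conditional probabilities at each draw: 12/24 · 12/23 = 144/552 = 6/23.

6/23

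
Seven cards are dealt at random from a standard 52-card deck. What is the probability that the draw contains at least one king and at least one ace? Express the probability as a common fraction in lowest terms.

3105873/16723070

There are C(52,7) = 133784560 possible draws.
By inclusion-exclusion on the complements, draws missing all kings or all aces: C(48,7) + C(48,7) − C(44,7) = 73629072 + 73629072 − 38320568 = 108937576.
So draws with at least one of each: 133784560 − 108937576 = 24846984, probability 24846984/133784560 = 3105873/16723070.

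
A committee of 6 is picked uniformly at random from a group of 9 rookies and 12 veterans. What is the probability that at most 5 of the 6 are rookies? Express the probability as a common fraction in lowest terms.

645/646

There are C(21,6) = 54264 ways to choose the 6.
Favorable selections (at most 5 rookies): C(9,0)·C(12,6) + C(9,1)·C(12,5) + C(9,2)·C(12,4) + C(9,3)·C(12,3) + C(9,4)·C(12,2) + C(9,5)·C(12,1) = 924 + 7128 + 17820 + 18480 + 8316 + 1512 = 54180.
Probability = 54180/54264 = 645/646.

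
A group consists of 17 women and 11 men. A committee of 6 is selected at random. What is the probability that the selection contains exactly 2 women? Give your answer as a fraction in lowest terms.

748/6279

Total number of selections: C(28,6) = 376740.
Selections with exactly 2 women: choose 2 of the 17 women and 4 of the 11 men, C(17,2)·C(11,4) = 136·330 = 44880.
Probability = 44880/376740 = 748/6279.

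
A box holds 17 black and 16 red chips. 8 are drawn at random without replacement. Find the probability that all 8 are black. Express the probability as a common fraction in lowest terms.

There are C(33,8) = 13884156 possible selections.
Selections with all black: C(17,8) = 24310.
Probability = 24310/13884156 = 85/48546.

85/48546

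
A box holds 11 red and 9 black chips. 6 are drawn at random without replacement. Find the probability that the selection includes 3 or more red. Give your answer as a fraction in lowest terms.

253/323

There are C(20,6) = 38760 ways to choose the 6.
Favorable selections (3 or more red): C(11,3)·C(9,3) + C(11,4)·C(9,2) + C(11,5)·C(9,1) + C(11,6)·C(9,0) = 13860 + 11880 + 4158 + 462 = 30360.
Probability = 30360/38760 = 253/323.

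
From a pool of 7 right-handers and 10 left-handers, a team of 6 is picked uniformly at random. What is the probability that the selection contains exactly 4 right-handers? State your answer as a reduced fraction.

225/1768

The sample space is all 6-subsets of the 17: C(17,6) = 12376.
Selections with exactly 4 right-handers: choose 4 of the 7 right-handers and 2 of the 10 left-handers, C(7,4)·C(10,2) = 35·45 = 1575.
Probability = 1575/12376 = 225/1768.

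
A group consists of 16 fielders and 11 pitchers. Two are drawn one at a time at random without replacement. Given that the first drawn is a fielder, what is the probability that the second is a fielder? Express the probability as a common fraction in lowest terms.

After removing one fielder, 26 remain: 15 fielders and 11 pitchers.
So the probability the next is a fielder is 15/26.

15/26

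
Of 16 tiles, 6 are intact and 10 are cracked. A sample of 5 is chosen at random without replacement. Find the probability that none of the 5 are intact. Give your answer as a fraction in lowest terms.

There are C(16,5) = 4368 possible selections.
Selections with no intact (all cracked): C(10,5) = 252.
Probability = 252/4368 = 3/52.

3/52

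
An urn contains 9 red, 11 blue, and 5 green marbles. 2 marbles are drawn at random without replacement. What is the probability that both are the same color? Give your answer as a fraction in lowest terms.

101/300

There are C(25,2) = 300 ways to draw 2 marbles.
All same color: C(9,2) + C(11,2) + C(5,2) = 36 + 55 + 10 = 101.
Probability = 101/300.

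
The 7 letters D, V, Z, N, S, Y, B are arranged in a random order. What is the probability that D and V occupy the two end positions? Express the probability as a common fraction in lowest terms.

There are 7! = 5040 arrangements.
Place D and V at the ends in 2 ways, arrange the remaining 5 in 5! = 120 ways: 2·120 = 240.
Probability = 240/5040 = 1/21.

1/21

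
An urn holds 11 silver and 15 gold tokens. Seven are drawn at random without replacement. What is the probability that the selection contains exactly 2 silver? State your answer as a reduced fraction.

There are C(26,7) = 657800 ways to choose 7 from 26.
Selections with exactly 2 silver: choose 2 of the 11 silver and 5 of the 15 gold, C(11,2)·C(15,5) = 55·3003 = 165165.
Probability = 165165/657800 = 231/920.

231/920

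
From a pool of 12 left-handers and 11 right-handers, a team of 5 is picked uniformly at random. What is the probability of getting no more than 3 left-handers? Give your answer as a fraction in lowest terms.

Total selections: C(23,5) = 33649.
Count the complement (more than 3 left-handers): C(12,4)·C(11,1) + C(12,5)·C(11,0) = 5445 + 792 = 6237.
Probability = 1 − 6237/33649 = 27412/33649 = 356/437.

356/437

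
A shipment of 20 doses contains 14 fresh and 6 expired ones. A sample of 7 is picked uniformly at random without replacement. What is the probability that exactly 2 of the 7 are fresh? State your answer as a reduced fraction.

91/12920

Total number of selections: C(20,7) = 77520.
Selections with exactly 2 fresh: choose 2 of the 14 fresh and 5 of the 6 expired, C(14,2)·C(6,5) = 91·6 = 546.
Probability = 546/77520 = 91/12920.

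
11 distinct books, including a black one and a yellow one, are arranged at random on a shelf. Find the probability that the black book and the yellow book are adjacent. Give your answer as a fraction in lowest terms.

2/11

There are 11! = 39916800 arrangements.
Treat the black book and the yellow book as a block: 10! arrangements of the blocks × 2 orders within the block = 2·3628800 = 7257600.
Probability = 7257600/39916800 = 2/11.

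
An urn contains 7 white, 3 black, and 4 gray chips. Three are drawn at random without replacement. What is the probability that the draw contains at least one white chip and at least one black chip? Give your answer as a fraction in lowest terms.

6/13

There are C(14,3) = 364 possible draws.
By inclusion-exclusion on the complements, draws missing all white or all black: C(7,3) + C(11,3) − C(4,3) = 35 + 165 − 4 = 196.
So draws with at least one of each: 364 − 196 = 168, probability 168/364 = 6/13.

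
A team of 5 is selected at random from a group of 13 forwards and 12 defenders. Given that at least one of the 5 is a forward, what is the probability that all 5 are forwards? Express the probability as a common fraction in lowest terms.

Work in counts. Selections with at least one forward: C(25,5) − C(12,5) = 53130 − 792 = 52338.
Of those, selections where all 5 are forwards: C(13,5) = 1287.
Conditional probability = 1287/52338 = 3/122.

3/122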